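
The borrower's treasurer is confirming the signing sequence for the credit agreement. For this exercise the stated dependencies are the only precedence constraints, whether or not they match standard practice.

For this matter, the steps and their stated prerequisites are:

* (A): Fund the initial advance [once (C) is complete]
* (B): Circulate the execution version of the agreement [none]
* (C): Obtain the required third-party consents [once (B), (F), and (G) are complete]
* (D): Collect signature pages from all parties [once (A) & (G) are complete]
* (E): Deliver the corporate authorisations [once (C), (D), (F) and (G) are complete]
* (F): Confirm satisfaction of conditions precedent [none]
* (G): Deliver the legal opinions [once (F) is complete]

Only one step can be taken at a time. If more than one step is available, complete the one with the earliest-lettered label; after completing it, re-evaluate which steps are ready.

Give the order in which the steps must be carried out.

(B) and (F) have no prerequisites; (B) has the earlier label, so (B) is first.
(F) is the only step now ready → (F).
(G) needed (F), now all done → (G).
That leaves (C) as the only ready step → (C).
Next only (A) has its prerequisites met → (A).
(D) is the only step now ready → (D).
Next only (E) has its prerequisites met → (E).

(B), (F), (G), (C), (A), (D), (E)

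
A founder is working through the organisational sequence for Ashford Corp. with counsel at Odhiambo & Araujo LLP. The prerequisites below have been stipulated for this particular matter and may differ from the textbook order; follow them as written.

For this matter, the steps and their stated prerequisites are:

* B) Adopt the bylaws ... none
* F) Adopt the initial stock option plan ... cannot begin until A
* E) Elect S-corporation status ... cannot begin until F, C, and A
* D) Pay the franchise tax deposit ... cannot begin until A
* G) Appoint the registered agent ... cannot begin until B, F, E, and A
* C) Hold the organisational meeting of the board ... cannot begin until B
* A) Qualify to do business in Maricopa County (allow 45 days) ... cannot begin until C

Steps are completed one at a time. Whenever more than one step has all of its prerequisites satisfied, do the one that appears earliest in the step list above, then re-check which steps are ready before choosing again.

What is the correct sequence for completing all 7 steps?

B, C, A, F, E, D, G

B has no prerequisites → B first.
C needed B, now all done → C.
That leaves A as the only ready step → A.
F and D are both available; F is listed earlier → F.
E now also ready, so the ready set is {E, D}; E is listed earlier → E.
Now D and G have their prerequisites met. D is listed earlier, so D next.
G needed B, F, E and A, now all done → G.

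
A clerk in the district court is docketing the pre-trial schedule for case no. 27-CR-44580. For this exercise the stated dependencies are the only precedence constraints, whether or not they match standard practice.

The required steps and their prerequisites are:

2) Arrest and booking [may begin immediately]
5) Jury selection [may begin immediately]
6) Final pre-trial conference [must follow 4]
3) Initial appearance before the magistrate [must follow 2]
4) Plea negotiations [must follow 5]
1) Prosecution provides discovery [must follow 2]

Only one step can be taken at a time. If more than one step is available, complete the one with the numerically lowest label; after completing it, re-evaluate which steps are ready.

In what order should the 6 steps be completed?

2, 1, 3, 5, 4, 6

Nothing is required for 2 and 5. 2 has the earlier label → 2 first.
1 and 3 now also ready, so the ready set is {1, 3, 5}; 1 has the earlier label → 1.
Now 3 and 5 have their prerequisites met. 3 has the earlier label, so 3 next.
5 is the only step now ready → 5.
4 needed 5, now all done → 4.
6 needed 4, now all done → 6.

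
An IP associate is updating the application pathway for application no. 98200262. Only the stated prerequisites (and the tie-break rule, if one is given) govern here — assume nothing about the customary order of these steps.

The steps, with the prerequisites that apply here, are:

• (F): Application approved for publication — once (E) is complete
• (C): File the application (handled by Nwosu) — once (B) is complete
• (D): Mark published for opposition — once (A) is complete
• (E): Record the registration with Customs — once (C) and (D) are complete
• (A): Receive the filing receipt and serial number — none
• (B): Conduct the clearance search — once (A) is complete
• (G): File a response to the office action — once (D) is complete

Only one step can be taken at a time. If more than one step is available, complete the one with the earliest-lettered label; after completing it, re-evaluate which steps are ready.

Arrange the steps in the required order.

(A) has no prerequisites → (A) first.
Now (B) and (D) have their prerequisites met. (B) has the earlier label, so (B) next.
(C) and (D) are both available; (C) has the earlier label → (C).
(D) needed (A), now all done → (D).
(E) and (G) are both available; (E) has the earlier label → (E).
(F) now also ready, so the ready set is {(F), (G)}; (F) has the earlier label → (F).
That leaves (G) as the only ready step → (G).

(A), (B), (C), (D), (E), (F), (G)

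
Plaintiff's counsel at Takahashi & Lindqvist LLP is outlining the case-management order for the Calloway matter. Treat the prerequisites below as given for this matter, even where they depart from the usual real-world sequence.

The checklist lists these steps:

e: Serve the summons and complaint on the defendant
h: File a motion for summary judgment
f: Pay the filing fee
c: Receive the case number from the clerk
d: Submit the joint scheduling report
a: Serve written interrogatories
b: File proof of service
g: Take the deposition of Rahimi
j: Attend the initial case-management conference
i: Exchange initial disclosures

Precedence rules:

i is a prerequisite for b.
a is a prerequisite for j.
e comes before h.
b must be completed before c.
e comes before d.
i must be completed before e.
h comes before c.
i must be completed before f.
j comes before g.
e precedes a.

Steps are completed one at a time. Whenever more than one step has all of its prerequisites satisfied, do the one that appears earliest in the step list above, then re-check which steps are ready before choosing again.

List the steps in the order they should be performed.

i, e, h, f, d, a, b, c, j, g

i is the only step with nothing outstanding, so it goes first.
Ready: e, f and b. e is listed earlier → e.
h, f, d, a and b are all available; h is listed earlier → h.
Ready: f, d, a and b. f is listed earlier → f.
Ready: d, a and b. d is listed earlier → d.
Now a and b have their prerequisites met. a is listed earlier, so a next.
j now also ready, so the ready set is {b, j}; b is listed earlier → b.
c now also ready, so the ready set is {c, j}; c is listed earlier → c.
j needed a, now all done → j.
Next only g has its prerequisites met → g.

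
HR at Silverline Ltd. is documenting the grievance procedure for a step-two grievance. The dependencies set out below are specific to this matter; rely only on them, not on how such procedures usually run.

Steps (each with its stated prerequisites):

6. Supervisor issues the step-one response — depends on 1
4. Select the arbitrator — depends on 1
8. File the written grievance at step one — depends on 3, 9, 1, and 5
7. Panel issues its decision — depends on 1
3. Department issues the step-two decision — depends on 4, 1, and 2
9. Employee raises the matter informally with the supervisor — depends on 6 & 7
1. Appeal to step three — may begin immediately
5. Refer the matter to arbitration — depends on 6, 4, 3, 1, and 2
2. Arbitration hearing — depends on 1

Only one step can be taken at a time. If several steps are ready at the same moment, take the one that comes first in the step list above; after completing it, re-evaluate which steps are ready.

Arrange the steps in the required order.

1, 6, 4, 7, 9, 2, 3, 5, 8

1 is the only step with nothing outstanding, so it goes first.
Now 6, 4, 7 and 2 have their prerequisites met. 6 is listed earlier, so 6 next.
Ready: 4, 7 and 2. 4 is listed earlier → 4.
Ready: 7 and 2. 7 is listed earlier → 7.
9 now also ready, so the ready set is {9, 2}; 9 is listed earlier → 9.
2 is the only step now ready → 2.
3 needed 4, 1 and 2, now all done → 3.
5 needed 6, 4, 3, 1 and 2, now all done → 5.
That leaves 8 as the only ready step → 8.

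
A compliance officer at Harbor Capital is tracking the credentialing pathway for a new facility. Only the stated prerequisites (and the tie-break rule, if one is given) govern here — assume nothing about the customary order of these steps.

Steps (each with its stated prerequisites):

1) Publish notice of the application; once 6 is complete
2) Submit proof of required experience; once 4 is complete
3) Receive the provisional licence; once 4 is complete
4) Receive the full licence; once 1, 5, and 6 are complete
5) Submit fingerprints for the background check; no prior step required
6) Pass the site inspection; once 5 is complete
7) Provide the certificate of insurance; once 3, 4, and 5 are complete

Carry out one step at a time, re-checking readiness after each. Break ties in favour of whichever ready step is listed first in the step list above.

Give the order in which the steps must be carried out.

5 has no prerequisites → 5 first.
6 needed 5, now all done → 6.
That leaves 1 as the only ready step → 1.
4 needed 1, 5 and 6, now all done → 4.
2 and 3 are both available; 2 is listed earlier → 2.
3 needed 4, now all done → 3.
7 is the only step now ready → 7.

5, 6, 1, 4, 2, 3, 7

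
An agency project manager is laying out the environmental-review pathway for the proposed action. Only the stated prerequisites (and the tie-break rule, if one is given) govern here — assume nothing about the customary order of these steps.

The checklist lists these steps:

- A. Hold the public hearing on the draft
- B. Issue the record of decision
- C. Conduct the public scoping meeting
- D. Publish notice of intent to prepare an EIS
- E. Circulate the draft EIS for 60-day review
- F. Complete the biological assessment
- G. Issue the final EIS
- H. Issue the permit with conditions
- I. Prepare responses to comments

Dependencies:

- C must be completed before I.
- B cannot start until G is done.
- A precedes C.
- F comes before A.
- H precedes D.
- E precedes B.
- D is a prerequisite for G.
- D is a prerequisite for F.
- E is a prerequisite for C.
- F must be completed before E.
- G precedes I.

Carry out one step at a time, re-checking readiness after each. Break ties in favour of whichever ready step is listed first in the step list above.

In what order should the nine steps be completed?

Only H has no prerequisites, so it is first.
Next only D has its prerequisites met → D.
F and G are both available; F is listed earlier → F.
Now A, E and G have their prerequisites met. A is listed earlier, so A next.
Ready: E and G. E is listed earlier → E.
C now also ready, so the ready set is {C, G}; C is listed earlier → C.
That leaves G as the only ready step → G.
Ready: B and I. B is listed earlier → B.
That leaves I as the only ready step → I.

H D F A E C G B I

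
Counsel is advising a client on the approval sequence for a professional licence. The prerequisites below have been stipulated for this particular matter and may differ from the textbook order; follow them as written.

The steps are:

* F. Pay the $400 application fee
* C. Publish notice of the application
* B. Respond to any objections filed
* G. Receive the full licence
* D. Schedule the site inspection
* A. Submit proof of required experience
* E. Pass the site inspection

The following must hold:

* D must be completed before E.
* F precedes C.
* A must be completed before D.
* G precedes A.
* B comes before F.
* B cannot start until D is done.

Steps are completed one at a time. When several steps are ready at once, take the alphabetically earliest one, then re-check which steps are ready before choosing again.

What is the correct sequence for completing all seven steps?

G is the only step with nothing outstanding, so it goes first.
A needed G, now all done → A.
D needed A, now all done → D.
Now B and E have their prerequisites met. B has the earlier label, so B next.
F now also ready, so the ready set is {E, F}; E has the earlier label → E.
F needed B, now all done → F.
C needed F, now all done → C.

G → A → D → B → E → F → C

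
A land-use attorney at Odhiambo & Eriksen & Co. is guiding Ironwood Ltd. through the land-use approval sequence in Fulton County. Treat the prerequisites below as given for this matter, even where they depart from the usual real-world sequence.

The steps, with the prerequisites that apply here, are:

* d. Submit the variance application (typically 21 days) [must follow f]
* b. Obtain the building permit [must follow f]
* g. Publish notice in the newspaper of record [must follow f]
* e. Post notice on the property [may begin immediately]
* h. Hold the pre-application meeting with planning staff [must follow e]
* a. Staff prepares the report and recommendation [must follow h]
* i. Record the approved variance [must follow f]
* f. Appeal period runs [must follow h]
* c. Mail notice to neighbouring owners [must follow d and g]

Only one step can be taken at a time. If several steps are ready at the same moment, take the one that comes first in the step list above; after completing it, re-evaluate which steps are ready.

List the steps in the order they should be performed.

e → h → a → f → d → b → g → i → c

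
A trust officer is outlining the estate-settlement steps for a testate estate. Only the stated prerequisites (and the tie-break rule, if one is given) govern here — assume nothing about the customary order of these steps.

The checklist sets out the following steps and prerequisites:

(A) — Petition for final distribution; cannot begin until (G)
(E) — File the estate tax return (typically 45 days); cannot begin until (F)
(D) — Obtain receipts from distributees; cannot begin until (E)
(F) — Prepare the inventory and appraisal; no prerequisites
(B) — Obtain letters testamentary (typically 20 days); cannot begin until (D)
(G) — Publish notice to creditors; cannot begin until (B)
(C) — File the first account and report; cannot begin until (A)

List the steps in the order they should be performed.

(F) is the only step with nothing outstanding, so it goes first.
Next only (E) has its prerequisites met → (E).
Next only (D) has its prerequisites met → (D).
(B) needed (D), now all done → (B).
Next only (G) has its prerequisites met → (G).
Next only (A) has its prerequisites met → (A).
Next only (C) has its prerequisites met → (C).

(F), (E), (D), (B), (G), (A), (C)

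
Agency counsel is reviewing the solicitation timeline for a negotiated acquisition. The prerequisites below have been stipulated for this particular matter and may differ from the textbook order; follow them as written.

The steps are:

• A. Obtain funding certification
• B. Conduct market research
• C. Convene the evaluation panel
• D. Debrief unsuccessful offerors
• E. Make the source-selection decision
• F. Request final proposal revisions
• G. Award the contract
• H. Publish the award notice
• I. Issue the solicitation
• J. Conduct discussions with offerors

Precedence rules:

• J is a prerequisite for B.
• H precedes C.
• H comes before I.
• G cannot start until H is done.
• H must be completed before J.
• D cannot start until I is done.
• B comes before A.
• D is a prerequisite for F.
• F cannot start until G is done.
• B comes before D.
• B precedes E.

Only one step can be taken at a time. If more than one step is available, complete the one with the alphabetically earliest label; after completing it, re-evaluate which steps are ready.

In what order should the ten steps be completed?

H → C → G → I → J → B → A → D → E → F

H is the only step with nothing outstanding, so it goes first.
Now C, G, I and J have their prerequisites met. C has the earlier label, so C next.
G, I and J are all available; G has the earlier label → G.
Now I and J have their prerequisites met. I has the earlier label, so I next.
That leaves J as the only ready step → J.
B needed J, now all done → B.
A, D and E are all available; A has the earlier label → A.
Now D and E have their prerequisites met. D has the earlier label, so D next.
F now also ready, so the ready set is {E, F}; E has the earlier label → E.
That leaves F as the only ready step → F.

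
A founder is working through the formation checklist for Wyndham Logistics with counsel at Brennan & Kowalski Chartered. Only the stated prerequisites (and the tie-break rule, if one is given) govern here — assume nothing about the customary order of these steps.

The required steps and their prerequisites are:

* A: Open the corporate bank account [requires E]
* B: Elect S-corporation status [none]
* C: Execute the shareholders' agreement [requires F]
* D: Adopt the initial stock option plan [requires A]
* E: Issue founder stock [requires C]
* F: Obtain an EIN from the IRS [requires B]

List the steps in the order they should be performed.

B is the only step with nothing outstanding, so it goes first.
F needed B, now all done → F.
C needed F, now all done → C.
That leaves E as the only ready step → E.
That leaves A as the only ready step → A.
D needed A, now all done → D.

B, F, C, E, A, D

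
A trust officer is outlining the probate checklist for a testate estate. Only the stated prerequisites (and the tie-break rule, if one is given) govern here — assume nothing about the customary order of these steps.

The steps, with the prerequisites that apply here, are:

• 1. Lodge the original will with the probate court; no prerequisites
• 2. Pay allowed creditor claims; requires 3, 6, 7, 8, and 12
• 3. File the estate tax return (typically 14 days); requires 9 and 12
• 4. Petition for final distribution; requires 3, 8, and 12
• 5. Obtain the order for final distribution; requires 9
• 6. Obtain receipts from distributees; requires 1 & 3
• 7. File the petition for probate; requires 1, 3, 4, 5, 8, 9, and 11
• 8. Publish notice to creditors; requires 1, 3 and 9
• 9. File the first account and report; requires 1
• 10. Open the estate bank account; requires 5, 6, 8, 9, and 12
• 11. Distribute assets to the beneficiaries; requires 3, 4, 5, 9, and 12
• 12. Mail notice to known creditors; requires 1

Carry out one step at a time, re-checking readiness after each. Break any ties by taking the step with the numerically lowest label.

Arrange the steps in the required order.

1, 9, 5, 12, 3, 6, 8, 4, 10, 11, 7, 2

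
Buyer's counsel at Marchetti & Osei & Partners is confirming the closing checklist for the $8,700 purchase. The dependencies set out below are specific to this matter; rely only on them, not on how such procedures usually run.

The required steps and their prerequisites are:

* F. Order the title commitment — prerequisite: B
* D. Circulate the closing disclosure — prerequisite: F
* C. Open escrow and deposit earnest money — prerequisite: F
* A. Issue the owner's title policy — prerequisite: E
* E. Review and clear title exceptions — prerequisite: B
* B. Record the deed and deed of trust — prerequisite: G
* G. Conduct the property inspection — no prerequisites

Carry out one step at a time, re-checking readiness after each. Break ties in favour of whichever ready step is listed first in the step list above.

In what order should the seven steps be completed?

G, B, F, D, C, E, A

G is the only step with nothing outstanding, so it goes first.
B needed G, now all done → B.
Now F and E have their prerequisites met. F is listed earlier, so F next.
D and C now also ready, so the ready set is {D, C, E}; D is listed earlier → D.
C and E are both available; C is listed earlier → C.
That leaves E as the only ready step → E.
A needed E, now all done → A.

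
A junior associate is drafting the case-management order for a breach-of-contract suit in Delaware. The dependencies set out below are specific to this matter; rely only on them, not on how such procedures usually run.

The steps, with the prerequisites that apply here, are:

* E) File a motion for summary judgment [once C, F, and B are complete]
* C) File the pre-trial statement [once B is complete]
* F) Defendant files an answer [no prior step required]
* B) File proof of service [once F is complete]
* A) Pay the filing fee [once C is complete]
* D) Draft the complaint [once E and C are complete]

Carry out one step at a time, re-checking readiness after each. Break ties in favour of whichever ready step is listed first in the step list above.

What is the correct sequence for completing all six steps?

F, B, C, E, A, D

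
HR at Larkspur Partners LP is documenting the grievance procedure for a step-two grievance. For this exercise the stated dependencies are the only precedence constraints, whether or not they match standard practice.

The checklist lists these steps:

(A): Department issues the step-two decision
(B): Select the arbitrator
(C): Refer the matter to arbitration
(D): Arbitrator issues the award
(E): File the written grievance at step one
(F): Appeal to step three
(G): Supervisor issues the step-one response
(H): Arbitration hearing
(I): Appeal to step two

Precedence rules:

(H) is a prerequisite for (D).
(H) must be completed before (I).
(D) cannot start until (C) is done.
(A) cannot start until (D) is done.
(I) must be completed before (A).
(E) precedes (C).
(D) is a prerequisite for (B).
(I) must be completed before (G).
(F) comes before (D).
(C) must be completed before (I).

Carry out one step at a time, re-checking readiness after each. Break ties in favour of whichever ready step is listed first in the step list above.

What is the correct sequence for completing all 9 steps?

(E), (C), (F), (H), (D), (B), (I), (A), (G)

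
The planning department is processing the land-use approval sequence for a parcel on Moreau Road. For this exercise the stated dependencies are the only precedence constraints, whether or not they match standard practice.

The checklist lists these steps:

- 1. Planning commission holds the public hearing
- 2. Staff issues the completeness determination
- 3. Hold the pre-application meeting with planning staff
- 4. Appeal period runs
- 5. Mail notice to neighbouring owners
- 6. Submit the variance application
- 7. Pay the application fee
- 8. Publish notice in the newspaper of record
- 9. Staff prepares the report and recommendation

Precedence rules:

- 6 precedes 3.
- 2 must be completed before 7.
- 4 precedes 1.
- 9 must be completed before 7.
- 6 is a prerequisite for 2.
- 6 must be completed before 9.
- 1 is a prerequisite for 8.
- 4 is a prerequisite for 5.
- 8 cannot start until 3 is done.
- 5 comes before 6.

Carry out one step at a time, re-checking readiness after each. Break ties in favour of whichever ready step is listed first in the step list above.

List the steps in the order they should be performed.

4, 1, 5, 6, 2, 3, 8, 9, 7

Only 4 has no prerequisites, so it is first.
Now 1 and 5 have their prerequisites met. 1 is listed earlier, so 1 next.
5 is the only step now ready → 5.
6 needed 5, now all done → 6.
Ready: 2, 3 and 9. 2 is listed earlier → 2.
Ready: 3 and 9. 3 is listed earlier → 3.
8 now also ready, so the ready set is {8, 9}; 8 is listed earlier → 8.
That leaves 9 as the only ready step → 9.
Next only 7 has its prerequisites met → 7.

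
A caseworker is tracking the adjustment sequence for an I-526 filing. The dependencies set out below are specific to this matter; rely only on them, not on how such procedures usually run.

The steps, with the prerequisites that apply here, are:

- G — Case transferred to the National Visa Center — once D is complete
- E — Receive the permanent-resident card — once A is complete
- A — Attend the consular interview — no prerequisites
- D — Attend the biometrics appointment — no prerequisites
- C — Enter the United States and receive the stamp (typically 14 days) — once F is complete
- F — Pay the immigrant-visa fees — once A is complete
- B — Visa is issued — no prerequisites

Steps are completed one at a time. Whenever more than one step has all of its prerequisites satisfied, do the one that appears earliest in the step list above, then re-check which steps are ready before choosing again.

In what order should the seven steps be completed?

A, E, D, G, F, C, B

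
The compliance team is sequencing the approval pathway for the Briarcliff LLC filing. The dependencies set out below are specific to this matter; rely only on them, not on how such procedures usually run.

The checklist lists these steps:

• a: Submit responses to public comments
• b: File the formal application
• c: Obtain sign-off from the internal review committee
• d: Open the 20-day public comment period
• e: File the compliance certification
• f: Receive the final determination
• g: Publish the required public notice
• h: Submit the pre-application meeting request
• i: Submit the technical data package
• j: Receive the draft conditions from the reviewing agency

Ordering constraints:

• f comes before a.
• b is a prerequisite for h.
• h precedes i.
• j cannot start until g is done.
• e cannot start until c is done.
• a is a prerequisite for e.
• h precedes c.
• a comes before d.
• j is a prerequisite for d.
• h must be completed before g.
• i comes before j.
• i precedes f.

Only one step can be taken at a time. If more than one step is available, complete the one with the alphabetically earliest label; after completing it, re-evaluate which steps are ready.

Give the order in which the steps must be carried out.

b, h, c, g, i, f, a, e, j, d

b has no prerequisites → b first.
Next only h has its prerequisites met → h.
c, g and i are all available; c has the earlier label → c.
g and i are both available; g has the earlier label → g.
Next only i has its prerequisites met → i.
f and j are both available; f has the earlier label → f.
a now also ready, so the ready set is {a, j}; a has the earlier label → a.
e and j are both available; e has the earlier label → e.
j is the only step now ready → j.
d needed a and j, now all done → d.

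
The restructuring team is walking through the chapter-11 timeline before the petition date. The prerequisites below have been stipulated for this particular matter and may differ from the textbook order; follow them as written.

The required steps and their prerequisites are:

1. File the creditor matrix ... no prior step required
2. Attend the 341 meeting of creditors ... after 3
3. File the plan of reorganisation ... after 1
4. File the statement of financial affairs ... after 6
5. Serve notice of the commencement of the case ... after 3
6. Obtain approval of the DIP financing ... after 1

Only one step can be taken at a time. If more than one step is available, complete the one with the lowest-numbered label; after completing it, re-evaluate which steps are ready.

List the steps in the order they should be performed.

1, 3, 2, 5, 6, 4

Only 1 has no prerequisites, so it is first.
Ready: 3 and 6. 3 has the earlier label → 3.
2 and 5 now also ready, so the ready set is {2, 5, 6}; 2 has the earlier label → 2.
Ready: 5 and 6. 5 has the earlier label → 5.
6 needed 1, now all done → 6.
4 is the only step now ready → 4.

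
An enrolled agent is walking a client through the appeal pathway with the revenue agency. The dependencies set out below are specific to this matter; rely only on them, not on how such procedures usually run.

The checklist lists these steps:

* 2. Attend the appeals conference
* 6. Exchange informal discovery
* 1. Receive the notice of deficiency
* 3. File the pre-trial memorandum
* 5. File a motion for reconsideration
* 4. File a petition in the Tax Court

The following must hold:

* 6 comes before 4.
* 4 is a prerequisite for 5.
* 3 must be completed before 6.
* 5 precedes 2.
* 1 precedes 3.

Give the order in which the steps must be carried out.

1 has no prerequisites → 1 first.
3 needed 1, now all done → 3.
6 needed 3, now all done → 6.
4 needed 6, now all done → 4.
That leaves 5 as the only ready step → 5.
2 needed 5, now all done → 2.

1, 3, 6, 4, 5, 2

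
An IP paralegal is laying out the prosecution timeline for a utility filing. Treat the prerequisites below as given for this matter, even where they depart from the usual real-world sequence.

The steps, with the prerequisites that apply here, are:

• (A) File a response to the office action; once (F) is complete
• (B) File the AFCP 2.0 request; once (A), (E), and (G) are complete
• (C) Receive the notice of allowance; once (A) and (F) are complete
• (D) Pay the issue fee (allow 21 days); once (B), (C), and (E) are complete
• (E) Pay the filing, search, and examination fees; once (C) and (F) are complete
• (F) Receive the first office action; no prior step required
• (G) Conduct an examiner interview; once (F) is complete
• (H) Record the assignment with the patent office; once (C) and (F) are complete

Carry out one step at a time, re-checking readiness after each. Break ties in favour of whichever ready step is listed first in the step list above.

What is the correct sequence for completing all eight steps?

(F), (A), (C), (E), (G), (B), (D), (H)

(F) has no prerequisites → (F) first.
Now (A) and (G) have their prerequisites met. (A) is listed earlier, so (A) next.
(C) now also ready, so the ready set is {(C), (G)}; (C) is listed earlier → (C).
Now (E), (G) and (H) have their prerequisites met. (E) is listed earlier, so (E) next.
Now (G) and (H) have their prerequisites met. (G) is listed earlier, so (G) next.
Ready: (B) and (H). (B) is listed earlier → (B).
(D) and (H) are both available; (D) is listed earlier → (D).
(H) needed (C) and (F), now all done → (H).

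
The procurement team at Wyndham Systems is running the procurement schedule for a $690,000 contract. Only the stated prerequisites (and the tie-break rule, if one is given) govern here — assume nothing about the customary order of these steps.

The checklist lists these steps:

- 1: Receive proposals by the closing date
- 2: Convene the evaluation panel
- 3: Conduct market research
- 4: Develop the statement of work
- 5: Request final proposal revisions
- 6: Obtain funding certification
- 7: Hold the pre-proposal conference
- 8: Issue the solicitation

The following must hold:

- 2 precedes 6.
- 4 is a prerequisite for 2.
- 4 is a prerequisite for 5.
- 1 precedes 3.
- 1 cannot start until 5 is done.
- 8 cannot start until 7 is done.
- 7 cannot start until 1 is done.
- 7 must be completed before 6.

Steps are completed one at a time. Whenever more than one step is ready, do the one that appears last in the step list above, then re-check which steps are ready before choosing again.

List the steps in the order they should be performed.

4, 5, 2, 1, 7, 8, 6, 3

4 is the only step with nothing outstanding, so it goes first.
Ready: 5 and 2. 5 is listed later → 5.
1 now also ready, so the ready set is {2, 1}; 2 is listed later → 2.
Next only 1 has its prerequisites met → 1.
7 and 3 are both available; 7 is listed later → 7.
8, 6 and 3 are all available; 8 is listed later → 8.
Now 6 and 3 have their prerequisites met. 6 is listed later, so 6 next.
3 needed 1, now all done → 3.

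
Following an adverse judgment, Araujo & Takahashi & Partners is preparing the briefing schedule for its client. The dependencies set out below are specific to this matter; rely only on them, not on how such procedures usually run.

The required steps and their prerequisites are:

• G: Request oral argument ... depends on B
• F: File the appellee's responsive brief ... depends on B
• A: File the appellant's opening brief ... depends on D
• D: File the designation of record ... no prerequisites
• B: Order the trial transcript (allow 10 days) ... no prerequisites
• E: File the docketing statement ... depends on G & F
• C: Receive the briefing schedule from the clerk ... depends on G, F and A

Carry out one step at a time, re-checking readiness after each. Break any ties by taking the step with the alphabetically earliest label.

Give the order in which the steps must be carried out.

B, D, A, F, G, C, E

Nothing is required for B and D. B has the earlier label → B first.
D, F and G are all available; D has the earlier label → D.
Ready: A, F and G. A has the earlier label → A.
Ready: F and G. F has the earlier label → F.
G needed B, now all done → G.
C and E are both available; C has the earlier label → C.
E needed F and G, now all done → E.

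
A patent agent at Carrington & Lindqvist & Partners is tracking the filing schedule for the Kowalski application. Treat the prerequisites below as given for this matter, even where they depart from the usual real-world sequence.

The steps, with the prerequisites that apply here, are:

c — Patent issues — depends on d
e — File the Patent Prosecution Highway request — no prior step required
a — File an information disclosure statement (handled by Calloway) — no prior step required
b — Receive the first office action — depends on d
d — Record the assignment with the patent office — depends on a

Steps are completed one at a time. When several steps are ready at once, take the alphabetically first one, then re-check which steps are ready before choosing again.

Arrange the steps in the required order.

a → d → b → c → e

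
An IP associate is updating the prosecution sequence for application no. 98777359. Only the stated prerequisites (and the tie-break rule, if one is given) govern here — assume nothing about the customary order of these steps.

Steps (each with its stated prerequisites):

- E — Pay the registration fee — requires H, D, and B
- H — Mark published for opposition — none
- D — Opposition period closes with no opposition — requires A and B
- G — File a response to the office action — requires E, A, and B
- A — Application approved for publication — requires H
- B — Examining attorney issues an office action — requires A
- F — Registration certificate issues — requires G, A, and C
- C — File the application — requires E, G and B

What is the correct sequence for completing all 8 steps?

Only H has no prerequisites, so it is first.
A needed H, now all done → A.
That leaves B as the only ready step → B.
D is the only step now ready → D.
E needed H, D and B, now all done → E.
Next only G has its prerequisites met → G.
C is the only step now ready → C.
Next only F has its prerequisites met → F.

H A B D E G C F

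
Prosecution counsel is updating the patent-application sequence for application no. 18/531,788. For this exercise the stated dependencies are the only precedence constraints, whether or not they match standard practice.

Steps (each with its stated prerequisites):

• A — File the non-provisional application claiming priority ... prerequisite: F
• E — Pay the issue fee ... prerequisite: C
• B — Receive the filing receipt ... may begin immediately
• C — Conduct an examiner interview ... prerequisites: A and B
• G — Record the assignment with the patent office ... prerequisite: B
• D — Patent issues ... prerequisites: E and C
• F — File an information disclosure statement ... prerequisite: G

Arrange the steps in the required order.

Only B has no prerequisites, so it is first.
G needed B, now all done → G.
F needed G, now all done → F.
A is the only step now ready → A.
That leaves C as the only ready step → C.
E is the only step now ready → E.
D needed E and C, now all done → D.

B, G, F, A, C, E, D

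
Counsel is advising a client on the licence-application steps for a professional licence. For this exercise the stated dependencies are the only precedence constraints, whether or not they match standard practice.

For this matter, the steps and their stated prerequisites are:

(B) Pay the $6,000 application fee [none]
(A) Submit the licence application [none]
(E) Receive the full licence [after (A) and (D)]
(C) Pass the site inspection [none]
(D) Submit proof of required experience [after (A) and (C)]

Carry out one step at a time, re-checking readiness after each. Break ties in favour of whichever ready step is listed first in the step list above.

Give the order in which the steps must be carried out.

(B), (A), (C), (D), (E)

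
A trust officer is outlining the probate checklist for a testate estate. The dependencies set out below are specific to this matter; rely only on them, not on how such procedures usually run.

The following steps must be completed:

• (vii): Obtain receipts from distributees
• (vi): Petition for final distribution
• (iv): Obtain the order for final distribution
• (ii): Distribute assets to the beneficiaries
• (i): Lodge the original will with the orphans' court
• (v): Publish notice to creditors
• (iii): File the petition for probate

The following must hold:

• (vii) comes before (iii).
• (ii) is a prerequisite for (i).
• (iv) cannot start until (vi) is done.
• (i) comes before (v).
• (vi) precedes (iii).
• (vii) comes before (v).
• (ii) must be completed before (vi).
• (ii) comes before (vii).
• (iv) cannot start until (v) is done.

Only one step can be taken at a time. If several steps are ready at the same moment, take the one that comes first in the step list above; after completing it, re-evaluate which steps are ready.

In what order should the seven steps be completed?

(ii) → (vii) → (vi) → (i) → (v) → (iv) → (iii)

(ii) is the only step with nothing outstanding, so it goes first.
Ready: (vii), (vi) and (i). (vii) is listed earlier → (vii).
Ready: (vi) and (i). (vi) is listed earlier → (vi).
Ready: (i) and (iii). (i) is listed earlier → (i).
(v) now also ready, so the ready set is {(v), (iii)}; (v) is listed earlier → (v).
Now (iv) and (iii) have their prerequisites met. (iv) is listed earlier, so (iv) next.
(iii) is the only step now ready → (iii).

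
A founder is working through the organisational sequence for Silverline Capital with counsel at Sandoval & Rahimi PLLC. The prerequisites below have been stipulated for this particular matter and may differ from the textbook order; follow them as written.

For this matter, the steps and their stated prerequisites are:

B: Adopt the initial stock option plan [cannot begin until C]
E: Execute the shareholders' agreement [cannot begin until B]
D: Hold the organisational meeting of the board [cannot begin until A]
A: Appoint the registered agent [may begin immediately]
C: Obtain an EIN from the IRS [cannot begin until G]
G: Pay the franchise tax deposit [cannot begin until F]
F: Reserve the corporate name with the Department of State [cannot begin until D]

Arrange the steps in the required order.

A has no prerequisites → A first.
That leaves D as the only ready step → D.
That leaves F as the only ready step → F.
G needed F, now all done → G.
Next only C has its prerequisites met → C.
B needed C, now all done → B.
That leaves E as the only ready step → E.

A, D, F, G, C, B, E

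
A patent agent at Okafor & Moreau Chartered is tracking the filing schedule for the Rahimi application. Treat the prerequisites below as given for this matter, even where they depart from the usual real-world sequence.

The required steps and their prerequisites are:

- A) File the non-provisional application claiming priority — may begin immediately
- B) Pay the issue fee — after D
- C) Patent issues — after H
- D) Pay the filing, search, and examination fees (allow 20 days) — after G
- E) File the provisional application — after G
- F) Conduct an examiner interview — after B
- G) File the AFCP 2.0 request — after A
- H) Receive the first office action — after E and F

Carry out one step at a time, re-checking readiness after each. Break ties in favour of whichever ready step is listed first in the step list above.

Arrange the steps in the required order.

A has no prerequisites → A first.
Next only G has its prerequisites met → G.
Ready: D and E. D is listed earlier → D.
B and E are both available; B is listed earlier → B.
F now also ready, so the ready set is {E, F}; E is listed earlier → E.
F needed B, now all done → F.
H needed E and F, now all done → H.
C needed H, now all done → C.

A G D B E F H C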